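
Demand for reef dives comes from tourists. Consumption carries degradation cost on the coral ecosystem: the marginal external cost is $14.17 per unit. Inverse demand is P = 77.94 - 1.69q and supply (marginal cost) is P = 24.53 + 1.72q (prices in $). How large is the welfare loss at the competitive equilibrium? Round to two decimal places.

Market equilibrium (private): 24.53 + 1.72q = 77.94 - 1.69q → q_m = 15.6628.
Social marginal benefit = demand − MEC = 63.77 - 1.69q.
Set SMB = MC: 63.77 - 1.69q = 24.53 + 1.72q → q* = 11.5073.
The loss is the area between SMB and MC from q* to q_m; with linear curves that's a triangle of height MEC(q_m).
DWL = ½ × 4.1555 × 14.1700 = 29.4417.

DWL = $29.44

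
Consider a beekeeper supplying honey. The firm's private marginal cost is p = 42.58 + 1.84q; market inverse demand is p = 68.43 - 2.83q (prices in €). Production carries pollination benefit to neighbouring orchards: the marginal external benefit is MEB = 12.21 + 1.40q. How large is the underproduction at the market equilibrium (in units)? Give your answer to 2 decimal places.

Market equilibrium (private): 42.58 + 1.84q = 68.43 - 2.83q → q_m = 5.5353.
Social marginal cost = private MC − MEB = 30.37 + 0.44q.
Set SMC = demand: 30.37 + 0.44q = 68.43 - 2.83q → q* = 11.6391.
Gap = |5.5353 − 11.6391| = 6.1038.

6.10 units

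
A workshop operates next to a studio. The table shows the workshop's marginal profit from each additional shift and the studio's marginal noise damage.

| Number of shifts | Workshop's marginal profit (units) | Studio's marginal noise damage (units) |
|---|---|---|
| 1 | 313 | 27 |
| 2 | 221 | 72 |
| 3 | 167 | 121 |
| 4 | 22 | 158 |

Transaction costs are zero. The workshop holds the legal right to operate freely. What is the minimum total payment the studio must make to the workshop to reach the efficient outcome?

Left alone the workshop would choose level 4 (marginal profit stays positive).
Efficient level: k* = 3 (marginal profit ≥ marginal noise damage through 3).
The studio must at least cover the workshop's forgone profit from cutting 4→3: 22 = 22.

22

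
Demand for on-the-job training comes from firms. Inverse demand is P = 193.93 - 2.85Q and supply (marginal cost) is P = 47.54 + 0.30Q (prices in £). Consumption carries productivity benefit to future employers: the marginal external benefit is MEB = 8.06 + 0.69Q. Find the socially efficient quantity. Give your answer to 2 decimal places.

Social marginal benefit = demand + MEB = 201.99 - 2.16Q.
Set SMB = MC: 201.99 - 2.16Q = 47.54 + 0.30Q → Q* = 62.7846.

Q* = 62.78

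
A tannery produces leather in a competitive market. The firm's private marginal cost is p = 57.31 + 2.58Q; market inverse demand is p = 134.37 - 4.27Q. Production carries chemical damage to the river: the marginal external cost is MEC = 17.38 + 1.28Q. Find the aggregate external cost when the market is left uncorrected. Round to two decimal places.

276.51

Market equilibrium (private): 57.31 + 2.58Q = 134.37 - 4.27Q → Q_m = 11.2496.
Total external cost = ∫₀^{Q_m} (17.38 + 1.28Q) dQ = 17.38×11.2496 + ½×1.28×11.2496² = 276.5123.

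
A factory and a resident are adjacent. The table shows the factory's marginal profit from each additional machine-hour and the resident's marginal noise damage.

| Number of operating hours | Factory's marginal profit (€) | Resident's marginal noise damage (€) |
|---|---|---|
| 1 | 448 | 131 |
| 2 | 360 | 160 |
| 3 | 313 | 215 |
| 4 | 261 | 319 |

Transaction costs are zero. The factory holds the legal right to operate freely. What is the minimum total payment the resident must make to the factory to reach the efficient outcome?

€261

Left alone the factory would choose level 4 (marginal profit stays positive).
Efficient level: k* = 3 (marginal profit ≥ marginal noise damage through 3).
The resident must at least cover the factory's forgone profit from cutting 4→3: 261 = 261.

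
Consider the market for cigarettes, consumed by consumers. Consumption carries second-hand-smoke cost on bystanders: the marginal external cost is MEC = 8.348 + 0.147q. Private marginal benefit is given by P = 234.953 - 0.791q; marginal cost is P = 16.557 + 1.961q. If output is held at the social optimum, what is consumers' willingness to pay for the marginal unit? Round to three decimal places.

Social marginal benefit = demand − MEC = 226.605 - 0.938q.
Set SMB = MC: 226.605 - 0.938q = 16.557 + 1.961q → q* = 72.4553.
Consumer price on the demand curve at q*: 234.953 − 0.791×72.4553 = 177.6409.

P = 177.641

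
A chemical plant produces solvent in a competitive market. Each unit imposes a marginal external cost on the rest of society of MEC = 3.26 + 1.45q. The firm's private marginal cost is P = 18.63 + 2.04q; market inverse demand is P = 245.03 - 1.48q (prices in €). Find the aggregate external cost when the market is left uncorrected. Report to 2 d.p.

€3208.88

Market equilibrium (private): 18.63 + 2.04q = 245.03 - 1.48q → q_m = 64.3182.
Total external cost = ∫₀^{q_m} (3.26 + 1.45q) dq = 3.26×64.3182 + ½×1.45×64.3182² = 3208.8797.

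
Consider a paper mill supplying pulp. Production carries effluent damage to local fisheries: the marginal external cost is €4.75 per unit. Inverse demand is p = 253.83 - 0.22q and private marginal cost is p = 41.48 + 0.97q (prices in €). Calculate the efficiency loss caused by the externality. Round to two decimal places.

Market equilibrium (private): 41.48 + 0.97q = 253.83 - 0.22q → q_m = 178.4454.
Social marginal cost = private MC + MEC = 46.23 + 0.97q.
Set SMC = demand: 46.23 + 0.97q = 253.83 - 0.22q → q* = 174.4538.
Between q* and q_m the wedge SMC − demand runs linearly from 0 to MEC(q_m), so the loss is a triangle.
DWL = ½ × 3.9916 × 4.7500 = 9.4801.

DWL = €9.48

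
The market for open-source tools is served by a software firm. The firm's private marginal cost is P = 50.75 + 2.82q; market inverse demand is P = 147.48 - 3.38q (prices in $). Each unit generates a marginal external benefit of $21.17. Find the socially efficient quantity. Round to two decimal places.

q* = 19.02

Social marginal cost = private MC − MEB = 29.58 + 2.82q.
Set SMC = demand: 29.58 + 2.82q = 147.48 - 3.38q → q* = 19.0161.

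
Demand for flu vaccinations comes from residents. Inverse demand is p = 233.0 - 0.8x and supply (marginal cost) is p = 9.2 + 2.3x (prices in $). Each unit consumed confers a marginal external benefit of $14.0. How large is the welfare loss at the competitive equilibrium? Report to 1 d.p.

DWL = $31.6

Market equilibrium (private): 9.2 + 2.3x = 233.0 - 0.8x → x_m = 72.1935.
Social marginal benefit = demand + MEB = 247.0 - 0.8x.
Set SMB = MC: 247.0 - 0.8x = 9.2 + 2.3x → x* = 76.7097.
The loss is the area between SMB and MC from x* to x_m; with linear curves that's a triangle of height MEB(x_m).
DWL = ½ × 4.5162 × 14.0000 = 31.6134.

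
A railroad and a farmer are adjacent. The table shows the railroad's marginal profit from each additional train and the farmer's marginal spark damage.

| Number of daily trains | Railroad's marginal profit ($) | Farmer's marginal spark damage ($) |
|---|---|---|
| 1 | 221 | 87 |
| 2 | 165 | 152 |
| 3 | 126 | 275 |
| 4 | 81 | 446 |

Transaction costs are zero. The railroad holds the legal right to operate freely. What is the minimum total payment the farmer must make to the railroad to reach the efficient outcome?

$207

Left alone the railroad would choose level 4 (marginal profit stays positive).
Efficient level: k* = 2 (marginal profit ≥ marginal spark damage through 2).
The farmer must at least cover the railroad's forgone profit from cutting 4→2: 126 + 81 = 207.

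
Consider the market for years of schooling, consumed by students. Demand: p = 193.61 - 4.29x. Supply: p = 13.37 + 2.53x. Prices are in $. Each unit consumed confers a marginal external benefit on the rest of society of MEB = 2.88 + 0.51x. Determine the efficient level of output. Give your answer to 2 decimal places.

Social marginal benefit = demand + MEB = 196.49 - 3.78x.
Set SMB = MC: 196.49 - 3.78x = 13.37 + 2.53x → x* = 29.0206.

x* = 29.02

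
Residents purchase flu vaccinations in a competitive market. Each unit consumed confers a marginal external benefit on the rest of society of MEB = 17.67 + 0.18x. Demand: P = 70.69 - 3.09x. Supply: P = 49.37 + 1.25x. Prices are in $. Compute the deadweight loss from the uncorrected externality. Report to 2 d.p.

Market equilibrium (private): 49.37 + 1.25x = 70.69 - 3.09x → x_m = 4.9124.
Social marginal benefit = demand + MEB = 88.36 - 2.91x.
Set SMB = MC: 88.36 - 2.91x = 49.37 + 1.25x → x* = 9.3726.
The welfare-loss triangle has base |x_m − x*| and height MEB(x_m) (the vertical gap between SMB and MC is zero at x* and MEB at x_m).
DWL = ½ × 4.4602 × 18.5542 = 41.3777.

DWL = $41.38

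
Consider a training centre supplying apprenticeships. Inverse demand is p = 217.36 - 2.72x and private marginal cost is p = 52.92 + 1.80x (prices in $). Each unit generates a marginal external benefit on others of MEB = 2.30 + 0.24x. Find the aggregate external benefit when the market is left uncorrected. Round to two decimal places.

Market equilibrium (private): 52.92 + 1.80x = 217.36 - 2.72x → x_m = 36.3805.
Total external benefit = ∫₀^{x_m} (2.30 + 0.24x) dx = 2.30×36.3805 + ½×0.24×36.3805² = 242.5000.

$242.50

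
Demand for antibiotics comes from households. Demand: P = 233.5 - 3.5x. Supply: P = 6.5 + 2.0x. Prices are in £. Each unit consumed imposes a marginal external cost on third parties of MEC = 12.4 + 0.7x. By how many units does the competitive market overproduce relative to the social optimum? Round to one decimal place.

6.7 units

Market equilibrium (private): 6.5 + 2.0x = 233.5 - 3.5x → x_m = 41.2727.
Social marginal benefit = demand − MEC = 221.1 - 4.2x.
Set SMB = MC: 221.1 - 4.2x = 6.5 + 2.0x → x* = 34.6129.
Gap = |41.2727 − 34.6129| = 6.6598.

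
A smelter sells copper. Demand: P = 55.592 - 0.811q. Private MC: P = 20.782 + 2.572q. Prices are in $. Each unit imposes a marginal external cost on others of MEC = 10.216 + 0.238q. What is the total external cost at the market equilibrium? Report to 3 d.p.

Market equilibrium (private): 20.782 + 2.572q = 55.592 - 0.811q → q_m = 10.2897.
Total external cost = ∫₀^{q_m} (10.216 + 0.238q) dq = 10.216×10.2897 + ½×0.238×10.2897² = 117.7190.

$117.719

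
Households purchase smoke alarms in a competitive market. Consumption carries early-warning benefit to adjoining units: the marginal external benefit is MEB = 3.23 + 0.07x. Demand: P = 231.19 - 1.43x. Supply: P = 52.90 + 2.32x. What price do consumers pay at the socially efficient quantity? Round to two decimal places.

P = 160.65

Social marginal benefit = demand + MEB = 234.42 - 1.36x.
Set SMB = MC: 234.42 - 1.36x = 52.90 + 2.32x → x* = 49.3261.
Consumer price on the demand curve at x*: 231.19 − 1.43×49.3261 = 160.6537.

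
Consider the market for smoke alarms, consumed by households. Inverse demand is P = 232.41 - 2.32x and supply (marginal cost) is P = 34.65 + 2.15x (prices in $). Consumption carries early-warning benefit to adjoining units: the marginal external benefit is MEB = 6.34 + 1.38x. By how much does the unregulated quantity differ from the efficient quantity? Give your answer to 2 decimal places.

21.81 units

Market equilibrium (private): 34.65 + 2.15x = 232.41 - 2.32x → x_m = 44.2416.
Social marginal benefit = demand + MEB = 238.75 - 0.94x.
Set SMB = MC: 238.75 - 0.94x = 34.65 + 2.15x → x* = 66.0518.
Gap = |44.2416 − 66.0518| = 21.8102.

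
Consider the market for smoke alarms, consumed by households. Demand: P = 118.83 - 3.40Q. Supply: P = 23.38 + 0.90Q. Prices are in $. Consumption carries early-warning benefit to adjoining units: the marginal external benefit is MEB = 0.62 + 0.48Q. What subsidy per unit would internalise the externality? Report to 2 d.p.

subsidy = $12.69 per unit

Social marginal benefit = demand + MEB = 119.45 - 2.92Q.
Set SMB = MC: 119.45 - 2.92Q = 23.38 + 0.90Q → Q* = 25.1492.
The Pigouvian subsidy equals MEB at Q*: 0.62 + 0.48×25.1492 = 12.6916.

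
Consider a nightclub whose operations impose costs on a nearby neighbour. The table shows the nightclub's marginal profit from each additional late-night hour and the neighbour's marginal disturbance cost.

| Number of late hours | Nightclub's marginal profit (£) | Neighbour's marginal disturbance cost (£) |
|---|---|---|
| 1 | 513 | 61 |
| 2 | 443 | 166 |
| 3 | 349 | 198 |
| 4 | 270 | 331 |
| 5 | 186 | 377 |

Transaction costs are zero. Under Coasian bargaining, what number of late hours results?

3

Bargaining reaches the level where marginal profit last exceeds marginal disturbance cost.
That holds through level 3 (349 ≥ 198) but not at 4 (270 < 331).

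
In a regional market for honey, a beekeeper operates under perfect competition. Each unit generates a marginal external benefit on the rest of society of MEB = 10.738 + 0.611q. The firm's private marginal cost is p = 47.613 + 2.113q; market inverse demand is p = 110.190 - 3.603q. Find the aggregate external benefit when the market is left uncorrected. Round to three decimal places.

154.171

Market equilibrium (private): 47.613 + 2.113q = 110.190 - 3.603q → q_m = 10.9477.
Total external benefit = ∫₀^{q_m} (10.738 + 0.611q) dq = 10.738×10.9477 + ½×0.611×10.9477² = 154.1712.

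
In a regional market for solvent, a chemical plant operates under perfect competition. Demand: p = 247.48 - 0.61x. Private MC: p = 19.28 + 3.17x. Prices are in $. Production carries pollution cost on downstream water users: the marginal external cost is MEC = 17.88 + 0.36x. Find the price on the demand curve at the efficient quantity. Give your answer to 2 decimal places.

P = $216.49

Social marginal cost = private MC + MEC = 37.16 + 3.53x.
Set SMC = demand: 37.16 + 3.53x = 247.48 - 0.61x → x* = 50.8019.
Consumer price on the demand curve at x*: 247.48 − 0.61×50.8019 = 216.4908.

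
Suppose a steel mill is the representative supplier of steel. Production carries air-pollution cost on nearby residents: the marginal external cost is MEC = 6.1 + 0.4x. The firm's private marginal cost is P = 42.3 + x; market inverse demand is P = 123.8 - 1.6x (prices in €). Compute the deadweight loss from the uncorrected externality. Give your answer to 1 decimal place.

Market equilibrium (private): 42.3 + x = 123.8 - 1.6x → x_m = 31.3462.
Social marginal cost = private MC + MEC = 48.4 + 1.4x.
Set SMC = demand: 48.4 + 1.4x = 123.8 - 1.6x → x* = 25.1333.
Between x* and x_m the wedge SMC − demand runs linearly from 0 to MEC(x_m), so the loss is a triangle.
DWL = ½ × 6.2129 × 18.6385 = 57.8996.

DWL = €57.9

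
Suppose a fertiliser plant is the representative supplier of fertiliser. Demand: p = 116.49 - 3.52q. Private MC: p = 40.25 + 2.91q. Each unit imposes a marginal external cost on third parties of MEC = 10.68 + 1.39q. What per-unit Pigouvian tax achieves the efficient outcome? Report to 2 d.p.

tax = 22.33 per unit

Social marginal cost = private MC + MEC = 50.93 + 4.30q.
Set SMC = demand: 50.93 + 4.30q = 116.49 - 3.52q → q* = 8.3836.
The Pigouvian tax equals MEC at q*: 10.68 + 1.39×8.3836 = 22.3332.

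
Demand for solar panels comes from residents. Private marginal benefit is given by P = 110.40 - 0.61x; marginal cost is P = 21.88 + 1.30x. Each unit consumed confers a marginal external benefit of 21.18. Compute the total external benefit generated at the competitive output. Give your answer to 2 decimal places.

Market equilibrium (private): 21.88 + 1.30x = 110.40 - 0.61x → x_m = 46.3455.
Total external benefit = MEB × x_m = 21.18 × 46.3455 = 981.5977.

981.60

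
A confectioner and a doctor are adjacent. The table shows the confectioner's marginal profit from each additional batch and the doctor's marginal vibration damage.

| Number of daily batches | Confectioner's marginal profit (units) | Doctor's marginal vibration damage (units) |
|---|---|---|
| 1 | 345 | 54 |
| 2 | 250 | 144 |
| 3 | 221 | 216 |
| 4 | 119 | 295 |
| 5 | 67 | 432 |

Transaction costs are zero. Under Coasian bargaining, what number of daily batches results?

3

Bargaining reaches the level where marginal profit last exceeds marginal vibration damage.
That holds through level 3 (221 ≥ 216) but not at 4 (119 < 295).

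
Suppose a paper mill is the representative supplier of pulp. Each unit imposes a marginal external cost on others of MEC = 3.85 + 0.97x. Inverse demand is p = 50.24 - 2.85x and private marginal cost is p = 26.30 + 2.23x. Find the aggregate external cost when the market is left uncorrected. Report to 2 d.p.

Market equilibrium (private): 26.30 + 2.23x = 50.24 - 2.85x → x_m = 4.7126.
Total external cost = ∫₀^{x_m} (3.85 + 0.97x) dx = 3.85×4.7126 + ½×0.97×4.7126² = 28.9147.

28.91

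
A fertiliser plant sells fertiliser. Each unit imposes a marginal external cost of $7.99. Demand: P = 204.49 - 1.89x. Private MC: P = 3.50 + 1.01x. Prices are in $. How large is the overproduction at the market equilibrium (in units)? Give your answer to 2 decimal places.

Market equilibrium (private): 3.50 + 1.01x = 204.49 - 1.89x → x_m = 69.3069.
Social marginal cost = private MC + MEC = 11.49 + 1.01x.
Set SMC = demand: 11.49 + 1.01x = 204.49 - 1.89x → x* = 66.5517.
Gap = |69.3069 − 66.5517| = 2.7552.

2.76 units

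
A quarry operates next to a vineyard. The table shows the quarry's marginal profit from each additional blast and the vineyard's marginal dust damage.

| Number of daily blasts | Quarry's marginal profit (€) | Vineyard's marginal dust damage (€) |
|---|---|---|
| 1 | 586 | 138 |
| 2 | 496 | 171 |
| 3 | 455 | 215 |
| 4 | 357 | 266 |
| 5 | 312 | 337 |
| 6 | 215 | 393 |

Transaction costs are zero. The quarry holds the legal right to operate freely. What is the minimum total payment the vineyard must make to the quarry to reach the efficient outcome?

€527

Left alone the quarry would choose level 6 (marginal profit stays positive).
Efficient level: k* = 4 (marginal profit ≥ marginal dust damage through 4).
The vineyard must at least cover the quarry's forgone profit from cutting 6→4: 312 + 215 = 527.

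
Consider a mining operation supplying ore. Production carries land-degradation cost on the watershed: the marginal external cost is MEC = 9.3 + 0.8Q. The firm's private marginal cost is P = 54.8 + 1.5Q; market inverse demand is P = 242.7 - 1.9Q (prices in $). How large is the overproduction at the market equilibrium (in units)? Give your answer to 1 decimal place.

12.7 units

Market equilibrium (private): 54.8 + 1.5Q = 242.7 - 1.9Q → Q_m = 55.2647.
Social marginal cost = private MC + MEC = 64.1 + 2.3Q.
Set SMC = demand: 64.1 + 2.3Q = 242.7 - 1.9Q → Q* = 42.5238.
Gap = |55.2647 − 42.5238| = 12.7409.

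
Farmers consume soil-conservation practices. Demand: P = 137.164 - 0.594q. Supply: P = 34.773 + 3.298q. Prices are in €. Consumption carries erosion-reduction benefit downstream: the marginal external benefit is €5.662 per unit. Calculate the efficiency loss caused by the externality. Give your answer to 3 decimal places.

Market equilibrium (private): 34.773 + 3.298q = 137.164 - 0.594q → q_m = 26.3081.
Social marginal benefit = demand + MEB = 142.826 - 0.594q.
Set SMB = MC: 142.826 - 0.594q = 34.773 + 3.298q → q* = 27.7628.
The welfare-loss triangle has base |q_m − q*| and height MEB(q_m) (the vertical gap between SMB and MC is zero at q* and MEB at q_m).
DWL = ½ × 1.4547 × 5.6620 = 4.1183.

DWL = €4.118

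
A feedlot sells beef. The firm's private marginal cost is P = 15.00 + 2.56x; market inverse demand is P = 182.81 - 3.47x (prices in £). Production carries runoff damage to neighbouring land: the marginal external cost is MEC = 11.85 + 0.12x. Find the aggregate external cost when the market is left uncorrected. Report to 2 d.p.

Market equilibrium (private): 15.00 + 2.56x = 182.81 - 3.47x → x_m = 27.8292.
Total external cost = ∫₀^{x_m} (11.85 + 0.12x) dx = 11.85×27.8292 + ½×0.12×27.8292² = 376.2439.

£376.24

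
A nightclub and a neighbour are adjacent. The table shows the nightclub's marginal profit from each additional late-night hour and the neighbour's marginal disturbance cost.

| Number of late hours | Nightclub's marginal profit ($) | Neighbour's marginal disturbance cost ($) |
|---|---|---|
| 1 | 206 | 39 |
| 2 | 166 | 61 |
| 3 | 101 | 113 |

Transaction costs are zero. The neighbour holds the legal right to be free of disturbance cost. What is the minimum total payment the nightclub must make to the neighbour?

Efficient level: marginal profit ≥ marginal disturbance cost through level 2, so k* = 2.
With the neighbour holding the right, the nightclub must at least compensate total damage at k*: 39 + 61 = 100.

$100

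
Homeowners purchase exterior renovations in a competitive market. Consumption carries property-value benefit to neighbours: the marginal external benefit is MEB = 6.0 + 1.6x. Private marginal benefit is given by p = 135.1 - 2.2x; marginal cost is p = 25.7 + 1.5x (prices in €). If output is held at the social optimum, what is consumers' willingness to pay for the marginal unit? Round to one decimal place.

P = €14.2

Social marginal benefit = demand + MEB = 141.1 - 0.6x.
Set SMB = MC: 141.1 - 0.6x = 25.7 + 1.5x → x* = 54.9524.
Consumer price on the demand curve at x*: 135.1 − 2.2×54.9524 = 14.2047.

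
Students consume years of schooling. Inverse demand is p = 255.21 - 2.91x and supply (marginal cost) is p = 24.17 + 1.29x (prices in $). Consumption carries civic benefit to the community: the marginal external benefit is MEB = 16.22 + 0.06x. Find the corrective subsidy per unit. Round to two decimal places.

Social marginal benefit = demand + MEB = 271.43 - 2.85x.
Set SMB = MC: 271.43 - 2.85x = 24.17 + 1.29x → x* = 59.7246.
The Pigouvian subsidy equals MEB at x*: 16.22 + 0.06×59.7246 = 19.8035.

subsidy = $19.80 per unit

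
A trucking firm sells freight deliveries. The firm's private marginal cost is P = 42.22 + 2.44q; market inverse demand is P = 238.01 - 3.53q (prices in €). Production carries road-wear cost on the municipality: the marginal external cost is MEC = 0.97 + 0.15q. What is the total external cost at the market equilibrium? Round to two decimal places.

Market equilibrium (private): 42.22 + 2.44q = 238.01 - 3.53q → q_m = 32.7956.
Total external cost = ∫₀^{q_m} (0.97 + 0.15q) dq = 0.97×32.7956 + ½×0.15×32.7956² = 112.4781.

€112.48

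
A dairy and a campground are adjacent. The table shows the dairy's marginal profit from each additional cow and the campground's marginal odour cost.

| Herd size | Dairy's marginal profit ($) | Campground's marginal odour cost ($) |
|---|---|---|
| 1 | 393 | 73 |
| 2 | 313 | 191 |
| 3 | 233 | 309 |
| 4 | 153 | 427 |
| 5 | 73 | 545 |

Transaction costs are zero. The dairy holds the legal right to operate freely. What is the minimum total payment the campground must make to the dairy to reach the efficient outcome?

Left alone the dairy would choose level 5 (marginal profit stays positive).
Efficient level: k* = 2 (marginal profit ≥ marginal odour cost through 2).
The campground must at least cover the dairy's forgone profit from cutting 5→2: 233 + 153 + 73 = 459.

$459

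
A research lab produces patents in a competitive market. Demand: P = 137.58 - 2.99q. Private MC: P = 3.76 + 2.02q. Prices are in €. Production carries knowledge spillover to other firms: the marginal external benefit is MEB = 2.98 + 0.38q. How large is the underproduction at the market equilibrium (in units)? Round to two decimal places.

2.84 units

Market equilibrium (private): 3.76 + 2.02q = 137.58 - 2.99q → q_m = 26.7106.
Social marginal cost = private MC − MEB = 0.78 + 1.64q.
Set SMC = demand: 0.78 + 1.64q = 137.58 - 2.99q → q* = 29.5464.
Gap = |26.7106 − 29.5464| = 2.8358.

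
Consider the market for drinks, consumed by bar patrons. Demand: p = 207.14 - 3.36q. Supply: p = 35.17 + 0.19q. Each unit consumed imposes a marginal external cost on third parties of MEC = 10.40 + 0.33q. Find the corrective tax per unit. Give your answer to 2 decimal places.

Social marginal benefit = demand − MEC = 196.74 - 3.69q.
Set SMB = MC: 196.74 - 3.69q = 35.17 + 0.19q → q* = 41.6418.
The Pigouvian tax equals MEC at q*: 10.40 + 0.33×41.6418 = 24.1418.

tax = 24.14 per unit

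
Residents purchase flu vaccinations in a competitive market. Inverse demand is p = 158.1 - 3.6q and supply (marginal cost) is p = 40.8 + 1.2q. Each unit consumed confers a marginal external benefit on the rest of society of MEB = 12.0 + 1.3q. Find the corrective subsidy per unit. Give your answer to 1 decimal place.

subsidy = 60.0 per unit

Social marginal benefit = demand + MEB = 170.1 - 2.3q.
Set SMB = MC: 170.1 - 2.3q = 40.8 + 1.2q → q* = 36.9429.
The Pigouvian subsidy equals MEB at q*: 12.0 + 1.3×36.9429 = 60.0258.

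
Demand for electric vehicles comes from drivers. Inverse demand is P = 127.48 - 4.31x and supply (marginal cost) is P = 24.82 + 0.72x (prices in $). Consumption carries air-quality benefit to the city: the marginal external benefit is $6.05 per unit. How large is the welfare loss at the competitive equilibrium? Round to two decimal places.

DWL = $3.64

Market equilibrium (private): 24.82 + 0.72x = 127.48 - 4.31x → x_m = 20.4095.
Social marginal benefit = demand + MEB = 133.53 - 4.31x.
Set SMB = MC: 133.53 - 4.31x = 24.82 + 0.72x → x* = 21.6123.
Between x* and x_m the wedge SMB − MC runs linearly from 0 to MEB(x_m), so the loss is a triangle.
DWL = ½ × 1.2028 × 6.0500 = 3.6385.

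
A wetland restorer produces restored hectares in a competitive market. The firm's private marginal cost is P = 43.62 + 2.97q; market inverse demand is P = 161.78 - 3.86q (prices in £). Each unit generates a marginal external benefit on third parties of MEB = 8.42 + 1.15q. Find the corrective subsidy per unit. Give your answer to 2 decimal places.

subsidy = £34.05 per unit

Social marginal cost = private MC − MEB = 35.20 + 1.82q.
Set SMC = demand: 35.20 + 1.82q = 161.78 - 3.86q → q* = 22.2852.
The Pigouvian subsidy equals MEB at q*: 8.42 + 1.15×22.2852 = 34.0480.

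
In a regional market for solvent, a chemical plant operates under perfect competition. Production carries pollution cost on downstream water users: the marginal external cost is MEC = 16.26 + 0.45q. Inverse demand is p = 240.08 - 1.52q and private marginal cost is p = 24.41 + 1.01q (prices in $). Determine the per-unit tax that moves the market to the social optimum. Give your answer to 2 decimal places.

tax = $46.37 per unit

Social marginal cost = private MC + MEC = 40.67 + 1.46q.
Set SMC = demand: 40.67 + 1.46q = 240.08 - 1.52q → q* = 66.9161.
The Pigouvian tax equals MEC at q*: 16.26 + 0.45×66.9161 = 46.3722.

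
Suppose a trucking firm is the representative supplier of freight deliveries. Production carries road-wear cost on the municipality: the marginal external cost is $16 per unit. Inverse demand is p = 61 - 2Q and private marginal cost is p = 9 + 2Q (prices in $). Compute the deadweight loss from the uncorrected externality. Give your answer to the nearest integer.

DWL = $32

Market equilibrium (private): 9 + 2Q = 61 - 2Q → Q_m = 13.0000.
Social marginal cost = private MC + MEC = 25 + 2Q.
Set SMC = demand: 25 + 2Q = 61 - 2Q → Q* = 9.0000.
The loss is the area between SMC and demand from Q* to Q_m; with linear curves that's a triangle of height MEC(Q_m).
DWL = ½ × 4.0000 × 16.0000 = 32.0000.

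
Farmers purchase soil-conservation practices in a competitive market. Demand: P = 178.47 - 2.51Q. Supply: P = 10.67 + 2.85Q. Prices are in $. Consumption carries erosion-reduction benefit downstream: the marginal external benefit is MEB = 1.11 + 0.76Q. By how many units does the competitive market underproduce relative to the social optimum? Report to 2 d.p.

5.41 units

Market equilibrium (private): 10.67 + 2.85Q = 178.47 - 2.51Q → Q_m = 31.3060.
Social marginal benefit = demand + MEB = 179.58 - 1.75Q.
Set SMB = MC: 179.58 - 1.75Q = 10.67 + 2.85Q → Q* = 36.7196.
Gap = |31.3060 − 36.7196| = 5.4136.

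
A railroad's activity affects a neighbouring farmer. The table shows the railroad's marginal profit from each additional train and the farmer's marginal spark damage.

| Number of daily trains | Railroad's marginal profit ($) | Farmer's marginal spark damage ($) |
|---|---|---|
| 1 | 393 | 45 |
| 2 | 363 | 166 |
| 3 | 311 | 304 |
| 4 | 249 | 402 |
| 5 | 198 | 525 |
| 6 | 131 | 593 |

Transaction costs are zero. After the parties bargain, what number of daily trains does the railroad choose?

Bargaining reaches the level where marginal profit last exceeds marginal spark damage.
That holds through level 3 (311 ≥ 304) but not at 4 (249 < 402).

3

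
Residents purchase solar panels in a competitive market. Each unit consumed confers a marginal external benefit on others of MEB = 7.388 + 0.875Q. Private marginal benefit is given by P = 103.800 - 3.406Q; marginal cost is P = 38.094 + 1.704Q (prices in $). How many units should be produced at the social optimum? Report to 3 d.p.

Q* = 17.260

Social marginal benefit = demand + MEB = 111.188 - 2.531Q.
Set SMB = MC: 111.188 - 2.531Q = 38.094 + 1.704Q → Q* = 17.2595.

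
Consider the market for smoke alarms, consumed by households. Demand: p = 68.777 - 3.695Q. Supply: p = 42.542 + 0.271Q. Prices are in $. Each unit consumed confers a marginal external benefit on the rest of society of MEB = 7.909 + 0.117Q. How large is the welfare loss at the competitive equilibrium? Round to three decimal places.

Market equilibrium (private): 42.542 + 0.271Q = 68.777 - 3.695Q → Q_m = 6.6150.
Social marginal benefit = demand + MEB = 76.686 - 3.578Q.
Set SMB = MC: 76.686 - 3.578Q = 42.542 + 0.271Q → Q* = 8.8709.
Between Q* and Q_m the wedge SMB − MC runs linearly from 0 to MEB(Q_m), so the loss is a triangle.
DWL = ½ × 2.2559 × 8.6830 = 9.7940.

DWL = $9.794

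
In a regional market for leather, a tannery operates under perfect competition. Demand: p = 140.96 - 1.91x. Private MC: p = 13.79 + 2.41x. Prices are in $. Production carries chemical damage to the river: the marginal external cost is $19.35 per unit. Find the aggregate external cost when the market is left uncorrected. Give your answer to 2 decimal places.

Market equilibrium (private): 13.79 + 2.41x = 140.96 - 1.91x → x_m = 29.4375.
Total external cost = MEC × x_m = 19.35 × 29.4375 = 569.6156.

$569.62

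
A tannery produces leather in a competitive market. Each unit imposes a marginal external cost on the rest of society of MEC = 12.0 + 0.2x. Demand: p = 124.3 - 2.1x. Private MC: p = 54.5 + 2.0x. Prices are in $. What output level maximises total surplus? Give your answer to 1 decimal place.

Social marginal cost = private MC + MEC = 66.5 + 2.2x.
Set SMC = demand: 66.5 + 2.2x = 124.3 - 2.1x → x* = 13.4419.

x* = 13.4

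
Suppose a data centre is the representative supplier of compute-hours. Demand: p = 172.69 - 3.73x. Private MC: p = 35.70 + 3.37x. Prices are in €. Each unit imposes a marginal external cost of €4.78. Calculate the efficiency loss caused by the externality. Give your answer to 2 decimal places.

Market equilibrium (private): 35.70 + 3.37x = 172.69 - 3.73x → x_m = 19.2944.
Social marginal cost = private MC + MEC = 40.48 + 3.37x.
Set SMC = demand: 40.48 + 3.37x = 172.69 - 3.73x → x* = 18.6211.
The loss is the area between SMC and demand from x* to x_m; with linear curves that's a triangle of height MEC(x_m).
DWL = ½ × 0.6733 × 4.7800 = 1.6092.

DWL = €1.61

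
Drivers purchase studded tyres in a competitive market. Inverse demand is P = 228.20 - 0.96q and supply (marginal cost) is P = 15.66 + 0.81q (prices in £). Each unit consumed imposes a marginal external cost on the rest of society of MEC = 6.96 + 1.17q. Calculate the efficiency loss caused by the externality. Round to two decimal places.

Market equilibrium (private): 15.66 + 0.81q = 228.20 - 0.96q → q_m = 120.0791.
Social marginal benefit = demand − MEC = 221.24 - 2.13q.
Set SMB = MC: 221.24 - 2.13q = 15.66 + 0.81q → q* = 69.9252.
The welfare-loss triangle has base |q_m − q*| and height MEC(q_m) (the vertical gap between SMB and MC is zero at q* and MEC at q_m).
DWL = ½ × 50.1539 × 147.4525 = 3697.6590.

DWL = £3697.66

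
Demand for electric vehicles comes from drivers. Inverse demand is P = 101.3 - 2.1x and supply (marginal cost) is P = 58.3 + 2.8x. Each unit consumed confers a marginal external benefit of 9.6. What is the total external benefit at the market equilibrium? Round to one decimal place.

84.2

Market equilibrium (private): 58.3 + 2.8x = 101.3 - 2.1x → x_m = 8.7755.
Total external benefit = MEB × x_m = 9.6 × 8.7755 = 84.2448.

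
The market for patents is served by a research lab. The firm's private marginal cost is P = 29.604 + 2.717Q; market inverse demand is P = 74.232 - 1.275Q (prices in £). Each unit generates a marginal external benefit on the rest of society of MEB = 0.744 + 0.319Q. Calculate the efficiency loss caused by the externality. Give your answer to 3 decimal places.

Market equilibrium (private): 29.604 + 2.717Q = 74.232 - 1.275Q → Q_m = 11.1794.
Social marginal cost = private MC − MEB = 28.860 + 2.398Q.
Set SMC = demand: 28.860 + 2.398Q = 74.232 - 1.275Q → Q* = 12.3528.
The loss is the area between SMC and demand from Q* to Q_m; with linear curves that's a triangle of height MEB(Q_m).
DWL = ½ × 1.1734 × 4.3102 = 2.5288.

DWL = £2.529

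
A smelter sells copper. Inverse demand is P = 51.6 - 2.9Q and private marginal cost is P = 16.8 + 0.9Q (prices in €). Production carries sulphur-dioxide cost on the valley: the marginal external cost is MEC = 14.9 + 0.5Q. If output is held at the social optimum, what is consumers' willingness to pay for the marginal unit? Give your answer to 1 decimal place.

Social marginal cost = private MC + MEC = 31.7 + 1.4Q.
Set SMC = demand: 31.7 + 1.4Q = 51.6 - 2.9Q → Q* = 4.6279.
Consumer price on the demand curve at Q*: 51.6 − 2.9×4.6279 = 38.1791.

P = €38.2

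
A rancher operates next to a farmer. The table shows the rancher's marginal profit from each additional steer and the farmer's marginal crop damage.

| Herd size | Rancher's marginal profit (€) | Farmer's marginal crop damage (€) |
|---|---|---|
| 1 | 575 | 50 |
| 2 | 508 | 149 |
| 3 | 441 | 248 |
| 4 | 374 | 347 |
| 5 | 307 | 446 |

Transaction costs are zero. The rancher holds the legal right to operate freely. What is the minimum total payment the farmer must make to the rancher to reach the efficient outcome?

Left alone the rancher would choose level 5 (marginal profit stays positive).
Efficient level: k* = 4 (marginal profit ≥ marginal crop damage through 4).
The farmer must at least cover the rancher's forgone profit from cutting 5→4: 307 = 307.

€307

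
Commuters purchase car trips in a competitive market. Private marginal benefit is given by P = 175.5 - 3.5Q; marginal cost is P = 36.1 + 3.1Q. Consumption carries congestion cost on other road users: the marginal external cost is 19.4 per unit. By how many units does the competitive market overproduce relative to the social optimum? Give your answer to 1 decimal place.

Market equilibrium (private): 36.1 + 3.1Q = 175.5 - 3.5Q → Q_m = 21.1212.
Social marginal benefit = demand − MEC = 156.1 - 3.5Q.
Set SMB = MC: 156.1 - 3.5Q = 36.1 + 3.1Q → Q* = 18.1818.
Gap = |21.1212 − 18.1818| = 2.9394.

2.9 units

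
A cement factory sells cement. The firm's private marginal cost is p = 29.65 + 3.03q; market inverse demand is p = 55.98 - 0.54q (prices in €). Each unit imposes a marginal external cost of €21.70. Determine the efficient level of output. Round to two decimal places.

Social marginal cost = private MC + MEC = 51.35 + 3.03q.
Set SMC = demand: 51.35 + 3.03q = 55.98 - 0.54q → q* = 1.2969.

q* = 1.30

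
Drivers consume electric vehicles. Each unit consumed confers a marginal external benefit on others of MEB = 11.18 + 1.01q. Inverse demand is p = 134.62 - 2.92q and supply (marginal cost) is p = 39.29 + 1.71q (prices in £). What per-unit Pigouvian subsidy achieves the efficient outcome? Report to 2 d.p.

Social marginal benefit = demand + MEB = 145.80 - 1.91q.
Set SMB = MC: 145.80 - 1.91q = 39.29 + 1.71q → q* = 29.4227.
The Pigouvian subsidy equals MEB at q*: 11.18 + 1.01×29.4227 = 40.8969.

subsidy = £40.90 per unit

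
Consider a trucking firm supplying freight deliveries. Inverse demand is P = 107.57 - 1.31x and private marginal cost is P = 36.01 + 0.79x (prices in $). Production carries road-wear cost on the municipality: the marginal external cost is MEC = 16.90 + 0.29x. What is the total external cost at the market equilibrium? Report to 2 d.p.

Market equilibrium (private): 36.01 + 0.79x = 107.57 - 1.31x → x_m = 34.0762.
Total external cost = ∫₀^{x_m} (16.90 + 0.29x) dx = 16.90×34.0762 + ½×0.29×34.0762² = 744.2600.

$744.26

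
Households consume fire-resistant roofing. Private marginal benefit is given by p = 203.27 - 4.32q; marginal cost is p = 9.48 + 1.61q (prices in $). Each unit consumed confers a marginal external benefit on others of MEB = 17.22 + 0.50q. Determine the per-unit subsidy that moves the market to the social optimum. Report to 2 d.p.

subsidy = $36.65 per unit

Social marginal benefit = demand + MEB = 220.49 - 3.82q.
Set SMB = MC: 220.49 - 3.82q = 9.48 + 1.61q → q* = 38.8600.
The Pigouvian subsidy equals MEB at q*: 17.22 + 0.50×38.8600 = 36.6500.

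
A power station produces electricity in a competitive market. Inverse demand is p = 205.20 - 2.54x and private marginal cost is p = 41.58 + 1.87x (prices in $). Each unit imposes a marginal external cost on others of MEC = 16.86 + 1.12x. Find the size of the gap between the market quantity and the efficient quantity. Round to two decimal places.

10.56 units

Market equilibrium (private): 41.58 + 1.87x = 205.20 - 2.54x → x_m = 37.1020.
Social marginal cost = private MC + MEC = 58.44 + 2.99x.
Set SMC = demand: 58.44 + 2.99x = 205.20 - 2.54x → x* = 26.5389.
Gap = |37.1020 − 26.5389| = 10.5631.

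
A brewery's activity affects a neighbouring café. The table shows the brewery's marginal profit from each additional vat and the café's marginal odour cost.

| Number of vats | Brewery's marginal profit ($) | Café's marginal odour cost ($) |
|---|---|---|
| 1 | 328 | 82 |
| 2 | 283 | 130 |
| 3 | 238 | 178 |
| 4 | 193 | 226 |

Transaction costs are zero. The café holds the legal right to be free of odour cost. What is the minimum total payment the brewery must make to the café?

$390

Efficient level: marginal profit ≥ marginal odour cost through level 3, so k* = 3.
With the café holding the right, the brewery must at least compensate total damage at k*: 82 + 130 + 178 = 390.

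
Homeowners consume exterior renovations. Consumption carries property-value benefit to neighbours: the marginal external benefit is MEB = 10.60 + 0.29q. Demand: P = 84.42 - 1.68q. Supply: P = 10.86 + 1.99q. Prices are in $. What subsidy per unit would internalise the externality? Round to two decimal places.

subsidy = $17.82 per unit

Social marginal benefit = demand + MEB = 95.02 - 1.39q.
Set SMB = MC: 95.02 - 1.39q = 10.86 + 1.99q → q* = 24.8994.
The Pigouvian subsidy equals MEB at q*: 10.60 + 0.29×24.8994 = 17.8208.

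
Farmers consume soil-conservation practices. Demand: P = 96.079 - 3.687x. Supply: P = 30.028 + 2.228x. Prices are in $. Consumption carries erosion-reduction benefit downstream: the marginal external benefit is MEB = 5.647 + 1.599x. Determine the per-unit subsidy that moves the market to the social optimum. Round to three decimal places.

Social marginal benefit = demand + MEB = 101.726 - 2.088x.
Set SMB = MC: 101.726 - 2.088x = 30.028 + 2.228x → x* = 16.6121.
The Pigouvian subsidy equals MEB at x*: 5.647 + 1.599×16.6121 = 32.2097.

subsidy = $32.210 per unit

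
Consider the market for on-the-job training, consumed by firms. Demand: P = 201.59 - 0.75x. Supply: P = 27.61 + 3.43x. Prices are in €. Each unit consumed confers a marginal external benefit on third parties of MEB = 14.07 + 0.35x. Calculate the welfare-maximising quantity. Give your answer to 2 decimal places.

Social marginal benefit = demand + MEB = 215.66 - 0.40x.
Set SMB = MC: 215.66 - 0.40x = 27.61 + 3.43x → x* = 49.0992.

x* = 49.10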